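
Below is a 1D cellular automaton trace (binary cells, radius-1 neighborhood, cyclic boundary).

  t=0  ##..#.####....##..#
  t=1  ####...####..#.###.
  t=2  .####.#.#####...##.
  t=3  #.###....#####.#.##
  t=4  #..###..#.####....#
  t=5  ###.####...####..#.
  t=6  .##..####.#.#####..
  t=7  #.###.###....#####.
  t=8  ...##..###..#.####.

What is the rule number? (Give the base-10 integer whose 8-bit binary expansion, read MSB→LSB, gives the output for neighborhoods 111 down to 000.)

210

  ### -> #   bit 7 = 1  t=0,i=0
  ##. -> #   bit 6 = 1  t=0,i=1
  #.# -> .   bit 5 = 0  t=0,i=5
  #.. -> #   bit 4 = 1  t=0,i=2
  .## -> .   bit 3 = 0  t=0,i=6
  .#. -> .   bit 2 = 0  t=0,i=4
  ..# -> #   bit 1 = 1  t=0,i=3
  ... -> .   bit 0 = 0  t=0,i=11
  bits 11010010 = 210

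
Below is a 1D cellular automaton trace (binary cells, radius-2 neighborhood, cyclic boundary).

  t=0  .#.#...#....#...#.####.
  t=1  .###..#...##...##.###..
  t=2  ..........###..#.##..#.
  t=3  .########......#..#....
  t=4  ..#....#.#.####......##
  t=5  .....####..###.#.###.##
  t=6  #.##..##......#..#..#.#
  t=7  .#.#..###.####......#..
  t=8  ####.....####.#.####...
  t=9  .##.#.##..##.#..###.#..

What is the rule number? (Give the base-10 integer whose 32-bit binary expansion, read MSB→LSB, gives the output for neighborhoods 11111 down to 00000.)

1301320807

  [31] ##### => .  t=3,i=3
  [30] ####. => #  t=0,i=20
  [29] ###.# => .  t=5,i=13
  [28] ###.. => .  t=0,i=21
  [27] ##.## => #  t=1,i=17
  [26] ##.#. => #  t=5,i=14
  [25] ##..# => .  t=0,i=22
  [24] ##... => #  t=1,i=12
  [23] #.### => #  t=0,i=18
  [22] #.##. => .  t=2,i=17
  [21] #.#.# => .  t=4,i=9
  [20] #.#.. => #  t=0,i=3
  [19] #..## => .  t=5,i=10
  [18] #..#. => .  t=0,i=0
  [17] #...# => .  t=0,i=5
  [16] #.... => .  t=0,i=9
  [15] .#### => #  t=0,i=19
  [14] .###. => .  t=1,i=2
  [13] .##.# => .  t=1,i=16
  [12] .##.. => #  t=1,i=11
  [11] .#.## => .  t=0,i=17
  [10] .#.#. => #  t=0,i=2
  [9] .#..# => .  t=3,i=16
  [8] .#... => .  t=0,i=4
  [7] ..### => .  t=1,i=1
  [6] ..##. => #  t=1,i=10
  [5] ..#.# => #  t=0,i=1
  [4] ..#.. => .  t=0,i=7
  [3] ...## => .  t=1,i=0
  [2] ...#. => #  t=0,i=6
  [1] ....# => #  t=0,i=10
  [0] ..... => #  t=2,i=1
  bits 01001101100100001001010001100111 = 1301320807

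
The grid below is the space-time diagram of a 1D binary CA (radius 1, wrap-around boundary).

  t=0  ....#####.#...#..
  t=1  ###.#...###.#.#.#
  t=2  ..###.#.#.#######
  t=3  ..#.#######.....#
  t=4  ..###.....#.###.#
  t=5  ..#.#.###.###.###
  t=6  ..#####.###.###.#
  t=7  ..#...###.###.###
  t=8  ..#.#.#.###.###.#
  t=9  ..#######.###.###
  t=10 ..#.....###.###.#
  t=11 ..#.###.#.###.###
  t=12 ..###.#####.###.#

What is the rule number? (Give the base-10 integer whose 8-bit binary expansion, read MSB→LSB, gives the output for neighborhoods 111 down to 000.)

  ###|.  b7=0 t=0,i=5
  ##.|#  b6=1 t=0,i=8
  #.#|#  b5=1 t=0,i=9
  #..|.  b4=0 t=0,i=11
  .##|#  b3=1 t=0,i=4
  .#.|#  b2=1 t=0,i=10
  ..#|.  b1=0 t=0,i=3
  ...|#  b0=1 t=0,i=0
  bits 01101101 = 109

109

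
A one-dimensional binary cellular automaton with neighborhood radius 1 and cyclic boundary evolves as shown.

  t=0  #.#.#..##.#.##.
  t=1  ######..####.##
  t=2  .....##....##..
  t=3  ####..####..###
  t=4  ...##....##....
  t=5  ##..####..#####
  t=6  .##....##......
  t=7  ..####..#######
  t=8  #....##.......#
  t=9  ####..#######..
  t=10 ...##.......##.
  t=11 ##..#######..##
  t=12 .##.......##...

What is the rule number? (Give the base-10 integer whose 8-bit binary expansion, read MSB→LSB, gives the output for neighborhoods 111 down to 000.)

  ### -> .   bit 7 = 0  t=1,i=0
  ##. -> #   bit 6 = 1  t=0,i=8
  #.# -> #   bit 5 = 1  t=0,i=1
  #.. -> #   bit 4 = 1  t=0,i=5
  .## -> .   bit 3 = 0  t=0,i=7
  .#. -> #   bit 2 = 1  t=0,i=0
  ..# -> .   bit 1 = 0  t=0,i=6
  ... -> #   bit 0 = 1  t=2,i=0
  bits 01110101 = 117

117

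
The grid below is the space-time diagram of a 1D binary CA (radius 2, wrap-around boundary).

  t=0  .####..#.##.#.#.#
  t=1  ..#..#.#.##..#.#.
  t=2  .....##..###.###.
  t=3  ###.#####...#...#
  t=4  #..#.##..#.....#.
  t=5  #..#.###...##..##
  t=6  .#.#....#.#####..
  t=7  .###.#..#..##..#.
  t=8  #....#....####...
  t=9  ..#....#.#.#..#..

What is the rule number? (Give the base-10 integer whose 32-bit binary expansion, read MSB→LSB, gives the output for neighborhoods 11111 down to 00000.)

  #####|#  b31=1 t=3,i=6
  ####.|.  b30=0 t=0,i=3
  ###.#|.  b29=0 t=2,i=11
  ###..|.  b28=0 t=0,i=4
  ##.##|#  b27=1 t=2,i=12
  ##.#.|.  b26=0 t=0,i=11
  ##..#|#  b25=1 t=0,i=5
  ##...|#  b24=1 t=2,i=16
  #.###|.  b23=0 t=0,i=1
  #.##.|#  b22=1 t=0,i=9
  #.#.#|.  b21=0 t=0,i=12
  #.#..|#  b20=1 t=1,i=15
  #..##|#  b19=1 t=2,i=8
  #..#.|.  b18=0 t=0,i=6
  #...#|.  b17=0 t=1,i=0
  #....|#  b16=1 t=2,i=0
  .####|#  b15=1 t=0,i=2
  .###.|.  b14=0 t=2,i=10
  .##.#|#  b13=1 t=0,i=10
  .##..|#  b12=1 t=1,i=10
  .#.##|.  b11=0 t=0,i=0
  .#.#.|#  b10=1 t=0,i=13
  .#..#|.  b9=0 t=1,i=3
  .#...|.  b8=0 t=1,i=16
  ..###|.  b7=0 t=2,i=9
  ..##.|#  b6=1 t=2,i=5
  ..#.#|#  b5=1 t=0,i=7
  ..#..|.  b4=0 t=1,i=2
  ...##|#  b3=1 t=2,i=4
  ...#.|.  b2=0 t=1,i=1
  ....#|.  b1=0 t=2,i=3
  .....|#  b0=1 t=2,i=1
  bits 10001011010110011011010001101001 = 2337911913

2337911913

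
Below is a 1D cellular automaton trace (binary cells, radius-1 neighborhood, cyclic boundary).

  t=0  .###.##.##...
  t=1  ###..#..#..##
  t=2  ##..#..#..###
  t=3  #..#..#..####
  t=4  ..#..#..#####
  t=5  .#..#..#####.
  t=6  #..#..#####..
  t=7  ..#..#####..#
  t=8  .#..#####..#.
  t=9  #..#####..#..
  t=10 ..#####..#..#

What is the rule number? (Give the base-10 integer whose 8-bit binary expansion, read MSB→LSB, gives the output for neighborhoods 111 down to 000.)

  nb ###: next=#  (t=0,i=2, bit7=1)
  nb ##.: next=.  (t=0,i=3, bit6=0)
  nb #.#: next=.  (t=0,i=4, bit5=0)
  nb #..: next=.  (t=0,i=10, bit4=0)
  nb .##: next=#  (t=0,i=1, bit3=1)
  nb .#.: next=.  (t=1,i=5, bit2=0)
  nb ..#: next=#  (t=0,i=0, bit1=1)
  nb ...: next=#  (t=0,i=11, bit0=1)
  bits 10001011 = 139

139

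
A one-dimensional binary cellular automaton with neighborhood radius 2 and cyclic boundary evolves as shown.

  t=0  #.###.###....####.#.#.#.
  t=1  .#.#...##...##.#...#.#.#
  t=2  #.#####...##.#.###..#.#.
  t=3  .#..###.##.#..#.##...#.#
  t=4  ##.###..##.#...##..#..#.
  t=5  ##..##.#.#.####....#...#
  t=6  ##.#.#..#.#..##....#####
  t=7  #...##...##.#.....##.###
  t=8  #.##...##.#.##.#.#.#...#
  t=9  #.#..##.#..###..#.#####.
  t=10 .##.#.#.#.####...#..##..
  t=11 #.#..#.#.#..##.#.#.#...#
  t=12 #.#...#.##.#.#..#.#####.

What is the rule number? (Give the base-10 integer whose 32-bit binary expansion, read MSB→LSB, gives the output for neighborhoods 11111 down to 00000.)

  nb #####: next=#  (t=2,i=4, bit31=1)
  nb ####.: next=#  (t=0,i=15, bit30=1)
  nb ###.#: next=.  (t=0,i=4, bit29=0)
  nb ###..: next=#  (t=0,i=8, bit28=1)
  nb ##.##: next=.  (t=0,i=5, bit27=0)
  nb ##.#.: next=.  (t=0,i=17, bit26=0)
  nb ##..#: next=.  (t=2,i=18, bit25=0)
  nb ##...: next=.  (t=0,i=9, bit24=0)
  nb #.###: next=.  (t=0,i=2, bit23=0)
  nb #.##.: next=#  (t=3,i=8, bit22=1)
  nb #.#.#: next=.  (t=0,i=0, bit21=0)
  nb #.#..: next=#  (t=1,i=3, bit20=1)
  nb #..##: next=#  (t=3,i=3, bit19=1)
  nb #..#.: next=.  (t=2,i=19, bit18=0)
  nb #...#: next=#  (t=1,i=5, bit17=1)
  nb #....: next=.  (t=0,i=10, bit16=0)
  nb .####: next=.  (t=0,i=14, bit15=0)
  nb .###.: next=#  (t=0,i=3, bit14=1)
  nb .##.#: next=#  (t=1,i=13, bit13=1)
  nb .##..: next=.  (t=1,i=8, bit12=0)
  nb .#.##: next=#  (t=0,i=1, bit11=1)
  nb .#.#.: next=#  (t=0,i=19, bit10=1)
  nb .#..#: next=.  (t=3,i=2, bit9=0)
  nb .#...: next=#  (t=1,i=4, bit8=1)
  nb ..###: next=#  (t=0,i=13, bit7=1)
  nb ..##.: next=.  (t=1,i=7, bit6=0)
  nb ..#.#: next=.  (t=1,i=19, bit5=0)
  nb ..#..: next=#  (t=4,i=19, bit4=1)
  nb ...##: next=#  (t=0,i=12, bit3=1)
  nb ...#.: next=.  (t=1,i=18, bit2=0)
  nb ....#: next=.  (t=0,i=11, bit1=0)
  nb .....: next=#  (t=7,i=15, bit0=1)
  bits 11010000010110100110110110011001 = 3495587225

3495587225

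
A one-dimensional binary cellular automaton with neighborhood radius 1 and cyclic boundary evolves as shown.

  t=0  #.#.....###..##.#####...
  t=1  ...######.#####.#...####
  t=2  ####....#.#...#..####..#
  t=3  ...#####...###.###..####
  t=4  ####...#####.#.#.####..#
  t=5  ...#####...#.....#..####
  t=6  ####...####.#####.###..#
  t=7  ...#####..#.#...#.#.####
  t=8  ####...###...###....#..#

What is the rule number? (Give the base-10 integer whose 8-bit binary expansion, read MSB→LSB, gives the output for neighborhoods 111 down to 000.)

91

  ### -> .   bit 7 = 0  t=0,i=9
  ##. -> #   bit 6 = 1  t=0,i=10
  #.# -> .   bit 5 = 0  t=0,i=1
  #.. -> #   bit 4 = 1  t=0,i=3
  .## -> #   bit 3 = 1  t=0,i=8
  .#. -> .   bit 2 = 0  t=0,i=0
  ..# -> #   bit 1 = 1  t=0,i=7
  ... -> #   bit 0 = 1  t=0,i=4
  bits 01011011 = 91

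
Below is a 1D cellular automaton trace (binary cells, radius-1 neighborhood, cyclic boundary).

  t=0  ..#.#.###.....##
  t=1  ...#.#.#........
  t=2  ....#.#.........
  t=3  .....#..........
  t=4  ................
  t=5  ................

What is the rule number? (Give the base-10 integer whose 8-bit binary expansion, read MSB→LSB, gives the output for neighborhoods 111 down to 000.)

160

  ### -> #   bit 7 = 1  t=0,i=7
  ##. -> .   bit 6 = 0  t=0,i=8
  #.# -> #   bit 5 = 1  t=0,i=3
  #.. -> .   bit 4 = 0  t=0,i=0
  .## -> .   bit 3 = 0  t=0,i=6
  .#. -> .   bit 2 = 0  t=0,i=2
  ..# -> .   bit 1 = 0  t=0,i=1
  ... -> .   bit 0 = 0  t=0,i=10
  bits 10100000 = 160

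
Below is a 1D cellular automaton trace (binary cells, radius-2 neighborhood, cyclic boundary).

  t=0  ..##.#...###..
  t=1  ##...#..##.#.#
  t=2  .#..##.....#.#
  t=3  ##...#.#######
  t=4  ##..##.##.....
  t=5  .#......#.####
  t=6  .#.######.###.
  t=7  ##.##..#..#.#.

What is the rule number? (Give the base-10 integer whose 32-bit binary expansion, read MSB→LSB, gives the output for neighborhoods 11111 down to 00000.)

1354077375

  ##### -> .   bit 31 = 0  t=3,i=9
  ####. -> #   bit 30 = 1  t=3,i=0
  ###.# -> .   bit 29 = 0  t=5,i=13
  ###.. -> #   bit 28 = 1  t=0,i=11
  ##.## -> .   bit 27 = 0  t=4,i=6
  ##.#. -> .   bit 26 = 0  t=0,i=4
  ##..# -> .   bit 25 = 0  t=4,i=2
  ##... -> .   bit 24 = 0  t=0,i=12
  #.### -> #   bit 23 = 1  t=1,i=13
  #.##. -> .   bit 22 = 0  t=4,i=7
  #.#.# -> #   bit 21 = 1  t=1,i=11
  #.#.. -> #   bit 20 = 1  t=0,i=5
  #..## -> .   bit 19 = 0  t=1,i=7
  #..#. -> #   bit 18 = 1  t=6,i=0
  #...# -> .   bit 17 = 0  t=0,i=7
  #.... -> #   bit 16 = 1  t=0,i=13
  .#### -> #   bit 15 = 1  t=3,i=8
  .###. -> .   bit 14 = 0  t=0,i=10
  .##.# -> .   bit 13 = 0  t=0,i=3
  .##.. -> #   bit 12 = 1  t=2,i=5
  .#.## -> .   bit 11 = 0  t=1,i=12
  .#.#. -> #   bit 10 = 1  t=2,i=0
  .#..# -> .   bit 9 = 0  t=1,i=6
  .#... -> .   bit 8 = 0  t=0,i=6
  ..### -> #   bit 7 = 1  t=0,i=9
  ..##. -> .   bit 6 = 0  t=0,i=2
  ..#.# -> #   bit 5 = 1  t=2,i=11
  ..#.. -> #   bit 4 = 1  t=1,i=5
  ...## -> #   bit 3 = 1  t=0,i=1
  ...#. -> #   bit 2 = 1  t=1,i=4
  ....# -> #   bit 1 = 1  t=0,i=0
  ..... -> #   bit 0 = 1  t=2,i=8
  bits 01010000101101011001010010111111 = 1354077375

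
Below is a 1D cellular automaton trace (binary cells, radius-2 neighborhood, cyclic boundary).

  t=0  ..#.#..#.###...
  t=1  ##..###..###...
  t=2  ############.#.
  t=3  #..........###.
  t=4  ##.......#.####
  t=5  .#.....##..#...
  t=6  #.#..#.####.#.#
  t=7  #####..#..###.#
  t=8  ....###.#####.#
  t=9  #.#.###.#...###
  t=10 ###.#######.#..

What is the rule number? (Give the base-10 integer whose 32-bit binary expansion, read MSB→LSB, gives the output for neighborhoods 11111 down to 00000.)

922645446

  ##### -> .   bit 31 = 0  t=2,i=2
  ####. -> .   bit 30 = 0  t=2,i=10
  ###.# -> #   bit 29 = 1  t=2,i=11
  ###.. -> #   bit 28 = 1  t=0,i=11
  ##.## -> .   bit 27 = 0  t=7,i=13
  ##.#. -> #   bit 26 = 1  t=2,i=12
  ##..# -> #   bit 25 = 1  t=1,i=2
  ##... -> .   bit 24 = 0  t=0,i=12
  #.### -> #   bit 23 = 1  t=0,i=9
  #.##. -> #   bit 22 = 1  t=6,i=14
  #.#.# -> #   bit 21 = 1  t=2,i=13
  #.#.. -> #   bit 20 = 1  t=0,i=4
  #..## -> #   bit 19 = 1  t=1,i=3
  #..#. -> #   bit 18 = 1  t=0,i=6
  #...# -> #   bit 17 = 1  t=1,i=13
  #.... -> .   bit 16 = 0  t=0,i=13
  .#### -> .   bit 15 = 0  t=2,i=1
  .###. -> #   bit 14 = 1  t=0,i=10
  .##.# -> #   bit 13 = 1  t=6,i=0
  .##.. -> #   bit 12 = 1  t=1,i=1
  .#.## -> .   bit 11 = 0  t=0,i=8
  .#.#. -> .   bit 10 = 0  t=0,i=3
  .#..# -> #   bit 9 = 1  t=0,i=5
  .#... -> #   bit 8 = 1  t=3,i=1
  ..### -> #   bit 7 = 1  t=1,i=4
  ..##. -> #   bit 6 = 1  t=1,i=0
  ..#.# -> .   bit 5 = 0  t=0,i=2
  ..#.. -> .   bit 4 = 0  t=5,i=1
  ...## -> .   bit 3 = 0  t=1,i=14
  ...#. -> #   bit 2 = 1  t=0,i=1
  ....# -> #   bit 1 = 1  t=0,i=0
  ..... -> .   bit 0 = 0  t=0,i=14
  bits 00110110111111100111001111000110 = 922645446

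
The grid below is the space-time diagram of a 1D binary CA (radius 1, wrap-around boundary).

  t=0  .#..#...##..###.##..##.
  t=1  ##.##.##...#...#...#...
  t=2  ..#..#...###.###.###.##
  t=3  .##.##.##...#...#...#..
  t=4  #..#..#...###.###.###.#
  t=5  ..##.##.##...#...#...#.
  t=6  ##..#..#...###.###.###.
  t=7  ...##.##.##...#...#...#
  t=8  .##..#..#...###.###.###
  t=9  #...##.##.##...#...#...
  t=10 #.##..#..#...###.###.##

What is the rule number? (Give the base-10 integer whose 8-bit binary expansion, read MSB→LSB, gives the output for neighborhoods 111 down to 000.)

39

  ### -> .   bit 7 = 0  t=0,i=13
  ##. -> .   bit 6 = 0  t=0,i=9
  #.# -> #   bit 5 = 1  t=0,i=15
  #.. -> .   bit 4 = 0  t=0,i=2
  .## -> .   bit 3 = 0  t=0,i=8
  .#. -> #   bit 2 = 1  t=0,i=1
  ..# -> #   bit 1 = 1  t=0,i=0
  ... -> #   bit 0 = 1  t=0,i=6
  bits 00100111 = 39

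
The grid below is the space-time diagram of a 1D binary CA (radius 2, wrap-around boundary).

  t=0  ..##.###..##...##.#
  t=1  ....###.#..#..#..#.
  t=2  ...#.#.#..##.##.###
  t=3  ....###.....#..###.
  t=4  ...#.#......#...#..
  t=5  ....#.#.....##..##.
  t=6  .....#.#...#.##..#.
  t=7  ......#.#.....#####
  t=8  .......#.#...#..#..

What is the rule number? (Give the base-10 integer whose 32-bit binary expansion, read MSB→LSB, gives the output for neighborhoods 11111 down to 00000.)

2393134360

  #####|#  b31=1 t=7,i=16
  ####.|.  b30=0 t=7,i=17
  ###.#|.  b29=0 t=1,i=6
  ###..|.  b28=0 t=0,i=7
  ##.##|#  b27=1 t=0,i=4
  ##.#.|#  b26=1 t=0,i=17
  ##..#|#  b25=1 t=0,i=8
  ##...|.  b24=0 t=0,i=12
  #.###|#  b23=1 t=0,i=5
  #.##.|.  b22=0 t=2,i=13
  #.#.#|#  b21=1 t=2,i=5
  #.#..|.  b20=0 t=0,i=18
  #..##|.  b19=0 t=0,i=1
  #..#.|#  b18=1 t=1,i=10
  #...#|.  b17=0 t=0,i=13
  #....|.  b16=0 t=1,i=0
  .####|.  b15=0 t=7,i=15
  .###.|#  b14=1 t=0,i=6
  .##.#|.  b13=0 t=0,i=3
  .##..|#  b12=1 t=0,i=11
  .#.##|.  b11=0 t=6,i=12
  .#.#.|#  b10=1 t=2,i=4
  .#..#|.  b9=0 t=0,i=0
  .#...|#  b8=1 t=1,i=18
  ..###|.  b7=0 t=1,i=4
  ..##.|.  b6=0 t=0,i=2
  ..#.#|.  b5=0 t=2,i=3
  ..#..|#  b4=1 t=1,i=11
  ...##|#  b3=1 t=0,i=14
  ...#.|.  b2=0 t=2,i=2
  ....#|.  b1=0 t=1,i=2
  .....|.  b0=0 t=1,i=1
  bits 10001110101001000101010100011000 = 2393134360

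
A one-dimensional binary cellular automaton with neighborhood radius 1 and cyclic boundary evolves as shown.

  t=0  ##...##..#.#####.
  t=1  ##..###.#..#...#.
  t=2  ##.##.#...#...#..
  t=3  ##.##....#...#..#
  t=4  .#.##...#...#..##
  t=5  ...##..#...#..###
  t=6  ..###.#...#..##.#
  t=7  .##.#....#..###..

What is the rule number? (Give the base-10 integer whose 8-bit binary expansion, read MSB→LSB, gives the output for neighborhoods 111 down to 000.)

74

  ###|.  b7=0 t=0,i=12
  ##.|#  b6=1 t=0,i=1
  #.#|.  b5=0 t=0,i=10
  #..|.  b4=0 t=0,i=2
  .##|#  b3=1 t=0,i=0
  .#.|.  b2=0 t=0,i=9
  ..#|#  b1=1 t=0,i=4
  ...|.  b0=0 t=0,i=3
  bits 01001010 = 74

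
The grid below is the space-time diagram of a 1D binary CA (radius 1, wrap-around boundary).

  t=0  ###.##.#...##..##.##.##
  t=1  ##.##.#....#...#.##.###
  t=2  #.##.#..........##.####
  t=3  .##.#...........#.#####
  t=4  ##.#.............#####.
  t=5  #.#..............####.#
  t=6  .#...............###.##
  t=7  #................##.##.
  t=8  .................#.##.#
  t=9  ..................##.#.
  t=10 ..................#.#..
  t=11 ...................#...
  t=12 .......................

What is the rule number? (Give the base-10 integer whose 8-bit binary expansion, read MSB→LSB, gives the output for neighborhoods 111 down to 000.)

168

  ### -> #   bit 7 = 1  t=0,i=0
  ##. -> .   bit 6 = 0  t=0,i=2
  #.# -> #   bit 5 = 1  t=0,i=3
  #.. -> .   bit 4 = 0  t=0,i=8
  .## -> #   bit 3 = 1  t=0,i=4
  .#. -> .   bit 2 = 0  t=0,i=7
  ..# -> .   bit 1 = 0  t=0,i=10
  ... -> .   bit 0 = 0  t=0,i=9
  bits 10101000 = 168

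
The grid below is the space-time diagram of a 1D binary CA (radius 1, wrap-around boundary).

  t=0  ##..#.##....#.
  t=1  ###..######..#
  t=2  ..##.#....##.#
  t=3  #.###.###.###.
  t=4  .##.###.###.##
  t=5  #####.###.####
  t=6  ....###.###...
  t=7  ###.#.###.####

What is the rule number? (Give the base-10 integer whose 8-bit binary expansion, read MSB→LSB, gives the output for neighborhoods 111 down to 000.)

121

  ###|.  b7=0 t=1,i=0
  ##.|#  b6=1 t=0,i=1
  #.#|#  b5=1 t=0,i=5
  #..|#  b4=1 t=0,i=2
  .##|#  b3=1 t=0,i=0
  .#.|.  b2=0 t=0,i=4
  ..#|.  b1=0 t=0,i=3
  ...|#  b0=1 t=0,i=9
  bits 01111001 = 121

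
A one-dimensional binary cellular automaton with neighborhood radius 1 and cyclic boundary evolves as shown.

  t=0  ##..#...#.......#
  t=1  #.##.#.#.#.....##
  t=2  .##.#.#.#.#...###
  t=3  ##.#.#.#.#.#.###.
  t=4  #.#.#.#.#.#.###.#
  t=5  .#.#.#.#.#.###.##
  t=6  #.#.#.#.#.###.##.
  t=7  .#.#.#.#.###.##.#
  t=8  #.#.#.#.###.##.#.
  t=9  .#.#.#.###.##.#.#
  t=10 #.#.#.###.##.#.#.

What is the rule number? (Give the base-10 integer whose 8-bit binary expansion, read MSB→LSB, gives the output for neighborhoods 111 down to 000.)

186

  nb ###: next=#  (t=0,i=0, bit7=1)
  nb ##.: next=.  (t=0,i=1, bit6=0)
  nb #.#: next=#  (t=1,i=1, bit5=1)
  nb #..: next=#  (t=0,i=2, bit4=1)
  nb .##: next=#  (t=0,i=16, bit3=1)
  nb .#.: next=.  (t=0,i=4, bit2=0)
  nb ..#: next=#  (t=0,i=3, bit1=1)
  nb ...: next=.  (t=0,i=6, bit0=0)
  bits 10111010 = 186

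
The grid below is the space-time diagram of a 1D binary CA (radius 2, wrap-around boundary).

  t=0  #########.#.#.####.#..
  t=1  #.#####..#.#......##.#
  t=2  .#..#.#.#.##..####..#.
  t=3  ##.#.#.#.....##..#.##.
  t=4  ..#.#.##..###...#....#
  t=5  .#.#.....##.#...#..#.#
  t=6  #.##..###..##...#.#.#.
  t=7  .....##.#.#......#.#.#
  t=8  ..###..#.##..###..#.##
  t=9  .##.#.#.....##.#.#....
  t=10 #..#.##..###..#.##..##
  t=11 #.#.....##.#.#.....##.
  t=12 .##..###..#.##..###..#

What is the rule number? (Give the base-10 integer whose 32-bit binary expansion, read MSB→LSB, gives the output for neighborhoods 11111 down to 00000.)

2619081883

  #####|#  b31=1 t=0,i=2
  ####.|.  b30=0 t=0,i=7
  ###.#|.  b29=0 t=0,i=8
  ###..|#  b28=1 t=1,i=6
  ##.##|#  b27=1 t=1,i=1
  ##.#.|#  b26=1 t=0,i=9
  ##..#|.  b25=0 t=1,i=7
  ##...|.  b24=0 t=4,i=13
  #.###|.  b23=0 t=0,i=14
  #.##.|.  b22=0 t=1,i=21
  #.#.#|.  b21=0 t=0,i=10
  #.#..|#  b20=1 t=0,i=19
  #..##|#  b19=1 t=0,i=21
  #..#.|#  b18=1 t=1,i=8
  #...#|.  b17=0 t=4,i=14
  #....|.  b16=0 t=1,i=13
  .####|.  b15=0 t=0,i=1
  .###.|.  b14=0 t=4,i=11
  .##.#|.  b13=0 t=1,i=0
  .##..|.  b12=0 t=2,i=11
  .#.##|.  b11=0 t=0,i=13
  .#.#.|#  b10=1 t=0,i=11
  .#..#|.  b9=0 t=0,i=20
  .#...|.  b8=0 t=1,i=12
  ..###|#  b7=1 t=0,i=0
  ..##.|.  b6=0 t=1,i=18
  ..#.#|.  b5=0 t=1,i=9
  ..#..|#  b4=1 t=2,i=1
  ...##|#  b3=1 t=1,i=17
  ...#.|.  b2=0 t=4,i=15
  ....#|#  b1=1 t=1,i=16
  .....|#  b0=1 t=1,i=14
  bits 10011100000111000000010010011011 = 2619081883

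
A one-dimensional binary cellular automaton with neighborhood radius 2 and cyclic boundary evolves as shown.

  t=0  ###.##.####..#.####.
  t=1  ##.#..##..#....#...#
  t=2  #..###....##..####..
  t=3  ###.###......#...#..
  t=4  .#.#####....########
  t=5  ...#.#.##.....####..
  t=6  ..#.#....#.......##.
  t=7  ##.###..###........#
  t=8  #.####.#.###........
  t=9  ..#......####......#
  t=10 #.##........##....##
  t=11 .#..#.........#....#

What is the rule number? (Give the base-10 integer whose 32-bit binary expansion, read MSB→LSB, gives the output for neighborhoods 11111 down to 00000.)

  #####|#  b31=1 t=4,i=5
  ####.|.  b30=0 t=0,i=9
  ###.#|.  b29=0 t=0,i=2
  ###..|#  b28=1 t=0,i=10
  ##.##|#  b27=1 t=0,i=3
  ##.#.|.  b26=0 t=1,i=2
  ##..#|.  b25=0 t=0,i=11
  ##...|#  b24=1 t=2,i=6
  #.###|#  b23=1 t=0,i=0
  #.##.|.  b22=0 t=0,i=4
  #.#.#|.  b21=0 t=4,i=1
  #.#..|#  b20=1 t=1,i=3
  #..##|#  b19=1 t=1,i=5
  #..#.|.  b18=0 t=0,i=12
  #...#|#  b17=1 t=1,i=17
  #....|.  b16=0 t=1,i=12
  .####|.  b15=0 t=0,i=8
  .###.|#  b14=1 t=0,i=1
  .##.#|.  b13=0 t=0,i=5
  .##..|.  b12=0 t=1,i=7
  .#.##|.  b11=0 t=0,i=14
  .#.#.|#  b10=1 t=5,i=4
  .#..#|#  b9=1 t=1,i=4
  .#...|#  b8=1 t=1,i=11
  ..###|.  b7=0 t=1,i=19
  ..##.|.  b6=0 t=1,i=6
  ..#.#|.  b5=0 t=0,i=13
  ..#..|#  b4=1 t=1,i=10
  ...##|.  b3=0 t=1,i=18
  ...#.|#  b2=1 t=1,i=14
  ....#|.  b1=0 t=1,i=13
  .....|.  b0=0 t=3,i=9
  bits 10011001100110100100011100010100 = 2577024788

2577024788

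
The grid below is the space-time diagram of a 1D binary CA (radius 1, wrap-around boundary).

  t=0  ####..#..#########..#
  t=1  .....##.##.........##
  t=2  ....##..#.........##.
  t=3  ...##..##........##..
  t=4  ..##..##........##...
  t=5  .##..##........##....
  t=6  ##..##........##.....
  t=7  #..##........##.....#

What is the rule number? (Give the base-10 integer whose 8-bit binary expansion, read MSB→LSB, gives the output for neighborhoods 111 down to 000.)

14

  ### -> .   bit 7 = 0  t=0,i=0
  ##. -> .   bit 6 = 0  t=0,i=3
  #.# -> .   bit 5 = 0  t=1,i=7
  #.. -> .   bit 4 = 0  t=0,i=4
  .## -> #   bit 3 = 1  t=0,i=9
  .#. -> #   bit 2 = 1  t=0,i=6
  ..# -> #   bit 1 = 1  t=0,i=5
  ... -> .   bit 0 = 0  t=1,i=1
  bits 00001110 = 14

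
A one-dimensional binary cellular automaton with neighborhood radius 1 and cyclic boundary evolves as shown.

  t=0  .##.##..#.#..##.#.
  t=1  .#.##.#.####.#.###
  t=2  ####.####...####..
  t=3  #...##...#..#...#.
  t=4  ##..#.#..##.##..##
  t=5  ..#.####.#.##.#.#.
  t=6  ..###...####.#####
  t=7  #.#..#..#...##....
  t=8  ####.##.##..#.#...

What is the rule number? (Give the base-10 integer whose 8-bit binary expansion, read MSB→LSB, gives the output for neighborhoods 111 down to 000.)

  ###|.  b7=0 t=1,i=9
  ##.|.  b6=0 t=0,i=2
  #.#|#  b5=1 t=0,i=3
  #..|#  b4=1 t=0,i=6
  .##|#  b3=1 t=0,i=1
  .#.|#  b2=1 t=0,i=8
  ..#|.  b1=0 t=0,i=0
  ...|.  b0=0 t=2,i=10
  bits 00111100 = 60

60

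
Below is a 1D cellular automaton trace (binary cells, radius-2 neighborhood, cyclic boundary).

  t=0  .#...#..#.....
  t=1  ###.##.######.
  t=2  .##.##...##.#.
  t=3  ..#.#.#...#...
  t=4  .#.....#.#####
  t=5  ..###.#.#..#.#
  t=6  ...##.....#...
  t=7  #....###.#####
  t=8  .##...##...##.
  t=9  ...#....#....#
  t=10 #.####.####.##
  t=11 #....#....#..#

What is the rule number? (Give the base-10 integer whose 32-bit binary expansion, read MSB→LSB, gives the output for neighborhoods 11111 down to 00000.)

2739235093

  #####|#  b31=1 t=1,i=9
  ####.|.  b30=0 t=1,i=11
  ###.#|#  b29=1 t=1,i=2
  ###..|.  b28=0 t=7,i=0
  ##.##|.  b27=0 t=1,i=3
  ##.#.|.  b26=0 t=2,i=11
  ##..#|#  b25=1 t=8,i=13
  ##...|#  b24=1 t=2,i=6
  #.###|.  b23=0 t=1,i=0
  #.##.|#  b22=1 t=1,i=4
  #.#.#|.  b21=0 t=3,i=4
  #.#..|.  b20=0 t=2,i=12
  #..##|.  b19=0 t=2,i=0
  #..#.|#  b18=1 t=0,i=7
  #...#|.  b17=0 t=0,i=3
  #....|#  b16=1 t=0,i=10
  .####|.  b15=0 t=1,i=8
  .###.|#  b14=1 t=1,i=1
  .##.#|#  b13=1 t=1,i=5
  .##..|.  b12=0 t=2,i=5
  .#.##|#  b11=1 t=4,i=8
  .#.#.|.  b10=0 t=3,i=3
  .#..#|.  b9=0 t=0,i=6
  .#...|#  b8=1 t=0,i=2
  ..###|.  b7=0 t=5,i=2
  ..##.|.  b6=0 t=2,i=1
  ..#.#|.  b5=0 t=3,i=2
  ..#..|#  b4=1 t=0,i=1
  ...##|.  b3=0 t=2,i=8
  ...#.|#  b2=1 t=0,i=0
  ....#|.  b1=0 t=0,i=13
  .....|#  b0=1 t=0,i=11
  bits 10100011010001010110100100010101 = 2739235093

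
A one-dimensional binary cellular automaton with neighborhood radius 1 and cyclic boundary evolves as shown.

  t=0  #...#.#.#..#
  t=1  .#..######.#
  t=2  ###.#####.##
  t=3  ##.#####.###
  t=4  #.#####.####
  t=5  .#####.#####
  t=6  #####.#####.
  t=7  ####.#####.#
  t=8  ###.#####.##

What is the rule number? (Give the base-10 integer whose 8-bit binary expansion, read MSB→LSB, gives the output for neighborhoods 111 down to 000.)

188

  ###|#  b7=1 t=1,i=5
  ##.|.  b6=0 t=0,i=0
  #.#|#  b5=1 t=0,i=5
  #..|#  b4=1 t=0,i=1
  .##|#  b3=1 t=0,i=11
  .#.|#  b2=1 t=0,i=4
  ..#|.  b1=0 t=0,i=3
  ...|.  b0=0 t=0,i=2
  bits 10111100 = 188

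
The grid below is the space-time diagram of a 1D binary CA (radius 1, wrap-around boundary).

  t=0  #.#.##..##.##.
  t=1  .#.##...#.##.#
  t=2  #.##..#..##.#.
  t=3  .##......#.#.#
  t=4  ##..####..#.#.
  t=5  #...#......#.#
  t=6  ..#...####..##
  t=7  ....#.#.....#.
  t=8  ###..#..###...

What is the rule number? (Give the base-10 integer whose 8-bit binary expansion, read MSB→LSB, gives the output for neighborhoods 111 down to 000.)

41

  ### -> .   bit 7 = 0  t=4,i=5
  ##. -> .   bit 6 = 0  t=0,i=5
  #.# -> #   bit 5 = 1  t=0,i=1
  #.. -> .   bit 4 = 0  t=0,i=6
  .## -> #   bit 3 = 1  t=0,i=4
  .#. -> .   bit 2 = 0  t=0,i=0
  ..# -> .   bit 1 = 0  t=0,i=7
  ... -> #   bit 0 = 1  t=1,i=6
  bits 00101001 = 41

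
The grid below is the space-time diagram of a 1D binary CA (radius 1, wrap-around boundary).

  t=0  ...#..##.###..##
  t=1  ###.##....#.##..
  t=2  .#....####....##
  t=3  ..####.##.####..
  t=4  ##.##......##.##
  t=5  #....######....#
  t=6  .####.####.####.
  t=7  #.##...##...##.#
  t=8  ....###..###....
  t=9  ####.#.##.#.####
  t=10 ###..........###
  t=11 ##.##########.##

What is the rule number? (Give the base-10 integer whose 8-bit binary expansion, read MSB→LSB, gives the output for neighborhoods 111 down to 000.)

  [7] ### => #  t=0,i=10
  [6] ##. => .  t=0,i=7
  [5] #.# => .  t=0,i=8
  [4] #.. => #  t=0,i=0
  [3] .## => .  t=0,i=6
  [2] .#. => .  t=0,i=3
  [1] ..# => #  t=0,i=2
  [0] ... => #  t=0,i=1
  bits 10010011 = 147

147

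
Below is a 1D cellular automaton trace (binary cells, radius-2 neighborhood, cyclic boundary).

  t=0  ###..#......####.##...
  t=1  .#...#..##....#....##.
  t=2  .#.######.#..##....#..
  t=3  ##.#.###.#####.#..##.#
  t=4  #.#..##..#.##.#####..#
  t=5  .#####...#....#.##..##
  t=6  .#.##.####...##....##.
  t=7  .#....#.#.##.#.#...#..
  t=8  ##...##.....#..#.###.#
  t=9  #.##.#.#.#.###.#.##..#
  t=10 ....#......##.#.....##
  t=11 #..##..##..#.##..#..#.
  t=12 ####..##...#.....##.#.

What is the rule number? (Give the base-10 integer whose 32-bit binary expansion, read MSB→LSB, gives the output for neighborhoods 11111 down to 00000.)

  ##### -> #   bit 31 = 1  t=2,i=5
  ####. -> #   bit 30 = 1  t=0,i=14
  ###.# -> .   bit 29 = 0  t=0,i=15
  ###.. -> .   bit 28 = 0  t=0,i=2
  ##.## -> .   bit 27 = 0  t=0,i=16
  ##.#. -> #   bit 26 = 1  t=2,i=9
  ##..# -> .   bit 25 = 0  t=0,i=3
  ##... -> #   bit 24 = 1  t=0,i=19
  #.### -> #   bit 23 = 1  t=2,i=3
  #.##. -> .   bit 22 = 0  t=0,i=17
  #.#.# -> .   bit 21 = 0  t=3,i=3
  #.#.. -> #   bit 20 = 1  t=2,i=10
  #..## -> #   bit 19 = 1  t=1,i=7
  #..#. -> .   bit 18 = 0  t=0,i=4
  #...# -> #   bit 17 = 1  t=0,i=20
  #.... -> .   bit 16 = 0  t=0,i=7
  .#### -> .   bit 15 = 0  t=0,i=13
  .###. -> #   bit 14 = 1  t=0,i=1
  .##.# -> .   bit 13 = 0  t=3,i=19
  .##.. -> .   bit 12 = 0  t=0,i=18
  .#.## -> .   bit 11 = 0  t=2,i=2
  .#.#. -> .   bit 10 = 0  t=7,i=7
  .#..# -> #   bit 9 = 1  t=1,i=6
  .#... -> .   bit 8 = 0  t=0,i=6
  ..### -> .   bit 7 = 0  t=0,i=0
  ..##. -> #   bit 6 = 1  t=1,i=8
  ..#.# -> #   bit 5 = 1  t=2,i=1
  ..#.. -> #   bit 4 = 1  t=0,i=5
  ...## -> .   bit 3 = 0  t=0,i=11
  ...#. -> #   bit 2 = 1  t=1,i=4
  ....# -> .   bit 1 = 0  t=0,i=10
  ..... -> #   bit 0 = 1  t=0,i=8
  bits 11000101100110100100001001110101 = 3315221109

3315221109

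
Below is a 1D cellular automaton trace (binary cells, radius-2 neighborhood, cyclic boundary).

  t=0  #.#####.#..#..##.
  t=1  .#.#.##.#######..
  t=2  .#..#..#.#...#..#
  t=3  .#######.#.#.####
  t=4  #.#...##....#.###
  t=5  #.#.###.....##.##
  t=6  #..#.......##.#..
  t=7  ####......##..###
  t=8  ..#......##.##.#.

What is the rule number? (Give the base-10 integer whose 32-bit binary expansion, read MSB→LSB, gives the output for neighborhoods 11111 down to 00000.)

  #####|.  b31=0 t=0,i=4
  ####.|#  b30=1 t=0,i=5
  ###.#|#  b29=1 t=0,i=6
  ###..|.  b28=0 t=1,i=14
  ##.##|#  b27=1 t=1,i=7
  ##.#.|.  b26=0 t=0,i=7
  ##..#|#  b25=1 t=7,i=12
  ##...|.  b24=0 t=1,i=15
  #.###|.  b23=0 t=0,i=2
  #.##.|.  b22=0 t=1,i=5
  #.#.#|.  b21=0 t=0,i=0
  #.#..|#  b20=1 t=0,i=8
  #..##|#  b19=1 t=0,i=13
  #..#.|#  b18=1 t=0,i=10
  #...#|#  b17=1 t=1,i=16
  #....|.  b16=0 t=4,i=9
  .####|#  b15=1 t=0,i=3
  .###.|.  b14=0 t=5,i=5
  .##.#|.  b13=0 t=0,i=15
  .##..|.  b12=0 t=4,i=7
  .#.##|#  b11=1 t=0,i=1
  .#.#.|.  b10=0 t=1,i=2
  .#..#|#  b9=1 t=0,i=9
  .#...|.  b8=0 t=2,i=10
  ..###|.  b7=0 t=7,i=14
  ..##.|#  b6=1 t=0,i=14
  ..#.#|#  b5=1 t=1,i=1
  ..#..|#  b4=1 t=0,i=11
  ...##|#  b3=1 t=4,i=5
  ...#.|.  b2=0 t=1,i=0
  ....#|.  b1=0 t=4,i=10
  .....|.  b0=0 t=5,i=9
  bits 01101010000111101000101001111000 = 1780386424

1780386424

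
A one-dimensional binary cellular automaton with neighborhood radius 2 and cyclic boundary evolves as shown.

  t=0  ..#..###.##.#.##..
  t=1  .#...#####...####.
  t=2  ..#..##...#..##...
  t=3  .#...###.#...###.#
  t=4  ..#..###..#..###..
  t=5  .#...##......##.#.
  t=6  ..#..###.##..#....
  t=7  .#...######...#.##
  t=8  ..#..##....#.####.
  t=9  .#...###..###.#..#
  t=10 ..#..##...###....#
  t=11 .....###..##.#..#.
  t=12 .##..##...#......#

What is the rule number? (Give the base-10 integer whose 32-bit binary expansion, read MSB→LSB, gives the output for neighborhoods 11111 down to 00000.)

  nb #####: next=.  (t=1,i=7, bit31=0)
  nb ####.: next=.  (t=1,i=8, bit30=0)
  nb ###.#: next=#  (t=0,i=7, bit29=1)
  nb ###..: next=.  (t=1,i=9, bit28=0)
  nb ##.##: next=#  (t=0,i=8, bit27=1)
  nb ##.#.: next=.  (t=0,i=11, bit26=0)
  nb ##..#: next=.  (t=1,i=17, bit25=0)
  nb ##...: next=#  (t=0,i=16, bit24=1)
  nb #.###: next=.  (t=8,i=13, bit23=0)
  nb #.##.: next=#  (t=0,i=9, bit22=1)
  nb #.#.#: next=.  (t=0,i=12, bit21=0)
  nb #.#..: next=.  (t=3,i=1, bit20=0)
  nb #..##: next=.  (t=0,i=4, bit19=0)
  nb #..#.: next=.  (t=1,i=0, bit18=0)
  nb #...#: next=.  (t=1,i=3, bit17=0)
  nb #....: next=.  (t=0,i=17, bit16=0)
  nb .####: next=#  (t=1,i=6, bit15=1)
  nb .###.: next=#  (t=0,i=6, bit14=1)
  nb .##.#: next=.  (t=0,i=10, bit13=0)
  nb .##..: next=#  (t=0,i=15, bit12=1)
  nb .#.##: next=#  (t=0,i=13, bit11=1)
  nb .#.#.: next=.  (t=3,i=0, bit10=0)
  nb .#..#: next=.  (t=0,i=3, bit9=0)
  nb .#...: next=#  (t=1,i=2, bit8=1)
  nb ..###: next=#  (t=0,i=5, bit7=1)
  nb ..##.: next=#  (t=2,i=5, bit6=1)
  nb ..#.#: next=#  (t=7,i=14, bit5=1)
  nb ..#..: next=.  (t=0,i=2, bit4=0)
  nb ...##: next=.  (t=1,i=4, bit3=0)
  nb ...#.: next=#  (t=0,i=1, bit2=1)
  nb ....#: next=.  (t=0,i=0, bit1=0)
  nb .....: next=#  (t=2,i=17, bit0=1)
  bits 00101001010000001101100111100101 = 692115941

692115941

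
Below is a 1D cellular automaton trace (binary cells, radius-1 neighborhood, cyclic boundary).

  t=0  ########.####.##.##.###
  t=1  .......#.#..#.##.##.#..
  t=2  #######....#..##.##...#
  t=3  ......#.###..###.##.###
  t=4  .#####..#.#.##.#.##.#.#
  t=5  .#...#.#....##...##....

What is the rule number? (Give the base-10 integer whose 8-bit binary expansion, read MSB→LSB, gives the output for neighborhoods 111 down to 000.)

  ### -> .   bit 7 = 0  t=0,i=0
  ##. -> #   bit 6 = 1  t=0,i=7
  #.# -> .   bit 5 = 0  t=0,i=8
  #.. -> .   bit 4 = 0  t=1,i=10
  .## -> #   bit 3 = 1  t=0,i=9
  .#. -> .   bit 2 = 0  t=1,i=7
  ..# -> #   bit 1 = 1  t=1,i=6
  ... -> #   bit 0 = 1  t=1,i=0
  bits 01001011 = 75

75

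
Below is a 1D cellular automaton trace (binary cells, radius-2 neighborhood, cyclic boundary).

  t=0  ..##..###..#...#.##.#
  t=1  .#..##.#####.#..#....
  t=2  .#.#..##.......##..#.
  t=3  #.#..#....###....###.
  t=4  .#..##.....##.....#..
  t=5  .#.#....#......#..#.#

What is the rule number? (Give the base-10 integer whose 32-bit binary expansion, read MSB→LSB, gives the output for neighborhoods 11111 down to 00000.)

  nb #####: next=.  (t=1,i=9, bit31=0)
  nb ####.: next=.  (t=1,i=10, bit30=0)
  nb ###.#: next=.  (t=1,i=11, bit29=0)
  nb ###..: next=#  (t=0,i=8, bit28=1)
  nb ##.##: next=#  (t=1,i=6, bit27=1)
  nb ##.#.: next=.  (t=0,i=19, bit26=0)
  nb ##..#: next=#  (t=0,i=4, bit25=1)
  nb ##...: next=.  (t=2,i=8, bit24=0)
  nb #.###: next=#  (t=1,i=7, bit23=1)
  nb #.##.: next=.  (t=0,i=17, bit22=0)
  nb #.#.#: next=.  (t=3,i=0, bit21=0)
  nb #.#..: next=.  (t=0,i=20, bit20=0)
  nb #..##: next=#  (t=0,i=1, bit19=1)
  nb #..#.: next=#  (t=0,i=10, bit18=1)
  nb #...#: next=#  (t=0,i=13, bit17=1)
  nb #....: next=.  (t=1,i=18, bit16=0)
  nb .####: next=.  (t=1,i=8, bit15=0)
  nb .###.: next=#  (t=0,i=7, bit14=1)
  nb .##.#: next=.  (t=0,i=18, bit13=0)
  nb .##..: next=.  (t=0,i=3, bit12=0)
  nb .#.##: next=#  (t=0,i=16, bit11=1)
  nb .#.#.: next=#  (t=2,i=2, bit10=1)
  nb .#..#: next=.  (t=0,i=0, bit9=0)
  nb .#...: next=.  (t=0,i=12, bit8=0)
  nb ..###: next=.  (t=0,i=6, bit7=0)
  nb ..##.: next=.  (t=0,i=2, bit6=0)
  nb ..#.#: next=.  (t=0,i=15, bit5=0)
  nb ..#..: next=#  (t=0,i=11, bit4=1)
  nb ...##: next=.  (t=2,i=14, bit3=0)
  nb ...#.: next=.  (t=0,i=14, bit2=0)
  nb ....#: next=.  (t=1,i=20, bit1=0)
  nb .....: next=#  (t=1,i=19, bit0=1)
  bits 00011010100011100100110000010001 = 445533201

445533201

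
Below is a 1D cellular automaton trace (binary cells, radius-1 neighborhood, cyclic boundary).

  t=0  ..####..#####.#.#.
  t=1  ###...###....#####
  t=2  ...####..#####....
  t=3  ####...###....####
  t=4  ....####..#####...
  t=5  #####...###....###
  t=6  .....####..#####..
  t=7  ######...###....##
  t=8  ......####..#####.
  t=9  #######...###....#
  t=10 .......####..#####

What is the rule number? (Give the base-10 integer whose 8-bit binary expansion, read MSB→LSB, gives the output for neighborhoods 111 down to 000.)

63

  [7] ### => .  t=0,i=3
  [6] ##. => .  t=0,i=5
  [5] #.# => #  t=0,i=13
  [4] #.. => #  t=0,i=6
  [3] .## => #  t=0,i=2
  [2] .#. => #  t=0,i=14
  [1] ..# => #  t=0,i=1
  [0] ... => #  t=0,i=0
  bits 00111111 = 63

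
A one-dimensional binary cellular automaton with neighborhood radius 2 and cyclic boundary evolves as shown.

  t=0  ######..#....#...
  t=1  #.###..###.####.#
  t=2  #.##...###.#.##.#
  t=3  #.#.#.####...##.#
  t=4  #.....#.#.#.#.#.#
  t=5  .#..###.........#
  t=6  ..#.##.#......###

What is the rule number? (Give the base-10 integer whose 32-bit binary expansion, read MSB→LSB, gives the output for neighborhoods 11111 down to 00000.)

  nb #####: next=#  (t=0,i=2, bit31=1)
  nb ####.: next=#  (t=0,i=4, bit30=1)
  nb ###.#: next=#  (t=1,i=9, bit29=1)
  nb ###..: next=.  (t=0,i=5, bit28=0)
  nb ##.##: next=.  (t=1,i=1, bit27=0)
  nb ##.#.: next=.  (t=2,i=10, bit26=0)
  nb ##..#: next=.  (t=0,i=6, bit25=0)
  nb ##...: next=#  (t=2,i=4, bit24=1)
  nb #.###: next=#  (t=1,i=2, bit23=1)
  nb #.##.: next=#  (t=1,i=16, bit22=1)
  nb #.#.#: next=.  (t=2,i=11, bit21=0)
  nb #.#..: next=.  (t=5,i=1, bit20=0)
  nb #..##: next=.  (t=1,i=6, bit19=0)
  nb #..#.: next=#  (t=0,i=7, bit18=1)
  nb #...#: next=.  (t=0,i=15, bit17=0)
  nb #....: next=.  (t=0,i=10, bit16=0)
  nb .####: next=.  (t=0,i=1, bit15=0)
  nb .###.: next=#  (t=1,i=3, bit14=1)
  nb .##.#: next=#  (t=1,i=0, bit13=1)
  nb .##..: next=.  (t=2,i=3, bit12=0)
  nb .#.##: next=.  (t=2,i=12, bit11=0)
  nb .#.#.: next=.  (t=3,i=3, bit10=0)
  nb .#..#: next=#  (t=5,i=2, bit9=1)
  nb .#...: next=#  (t=0,i=9, bit8=1)
  nb ..###: next=#  (t=0,i=0, bit7=1)
  nb ..##.: next=.  (t=3,i=13, bit6=0)
  nb ..#.#: next=#  (t=4,i=6, bit5=1)
  nb ..#..: next=#  (t=0,i=8, bit4=1)
  nb ...##: next=#  (t=0,i=16, bit3=1)
  nb ...#.: next=#  (t=0,i=12, bit2=1)
  nb ....#: next=#  (t=0,i=11, bit1=1)
  nb .....: next=.  (t=4,i=3, bit0=0)
  bits 11100001110001000110001110111110 = 3787744190

3787744190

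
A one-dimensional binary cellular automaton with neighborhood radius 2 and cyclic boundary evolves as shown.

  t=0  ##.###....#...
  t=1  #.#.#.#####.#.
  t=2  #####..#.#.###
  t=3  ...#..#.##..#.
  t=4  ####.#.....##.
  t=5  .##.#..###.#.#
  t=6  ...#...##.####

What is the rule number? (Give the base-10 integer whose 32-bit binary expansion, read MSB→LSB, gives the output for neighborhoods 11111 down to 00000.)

  [31] ##### => .  t=1,i=8
  [30] ####. => #  t=1,i=9
  [29] ###.# => .  t=1,i=10
  [28] ###.. => .  t=0,i=5
  [27] ##.## => #  t=0,i=2
  [26] ##.#. => #  t=1,i=11
  [25] ##..# => .  t=2,i=5
  [24] ##... => #  t=0,i=6
  [23] #.### => .  t=0,i=3
  [22] #.##. => .  t=3,i=8
  [21] #.#.# => #  t=1,i=0
  [20] #.#.. => .  t=4,i=5
  [19] #..## => .  t=5,i=6
  [18] #..#. => #  t=2,i=6
  [17] #...# => #  t=0,i=12
  [16] #.... => #  t=0,i=7
  [15] .#### => #  t=1,i=7
  [14] .###. => #  t=0,i=4
  [13] .##.# => .  t=0,i=1
  [12] .##.. => .  t=3,i=9
  [11] .#.## => .  t=1,i=5
  [10] .#.#. => #  t=1,i=1
  [9] .#..# => .  t=3,i=4
  [8] .#... => .  t=0,i=11
  [7] ..### => #  t=5,i=7
  [6] ..##. => #  t=0,i=0
  [5] ..#.# => .  t=2,i=7
  [4] ..#.. => #  t=0,i=10
  [3] ...## => .  t=0,i=13
  [2] ...#. => #  t=0,i=9
  [1] ....# => #  t=0,i=8
  [0] ..... => #  t=4,i=8
  bits 01001101001001111100010011010111 = 1294451927

1294451927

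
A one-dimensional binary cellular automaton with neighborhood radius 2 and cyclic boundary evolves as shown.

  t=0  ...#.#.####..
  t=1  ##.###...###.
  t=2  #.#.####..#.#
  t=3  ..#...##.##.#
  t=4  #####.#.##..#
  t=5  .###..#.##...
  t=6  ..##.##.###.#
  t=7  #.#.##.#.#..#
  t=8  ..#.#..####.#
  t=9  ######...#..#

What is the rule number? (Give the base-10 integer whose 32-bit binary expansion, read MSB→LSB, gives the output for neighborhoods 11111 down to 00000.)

  ##### -> #   bit 31 = 1  t=4,i=1
  ####. -> #   bit 30 = 1  t=0,i=9
  ###.# -> .   bit 29 = 0  t=1,i=11
  ###.. -> #   bit 28 = 1  t=0,i=10
  ##.## -> #   bit 27 = 1  t=1,i=2
  ##.#. -> .   bit 26 = 0  t=2,i=1
  ##..# -> .   bit 25 = 0  t=2,i=8
  ##... -> #   bit 24 = 1  t=0,i=11
  #.### -> .   bit 23 = 0  t=0,i=7
  #.##. -> #   bit 22 = 1  t=1,i=0
  #.#.# -> #   bit 21 = 1  t=0,i=5
  #.#.. -> #   bit 20 = 1  t=3,i=12
  #..## -> .   bit 19 = 0  t=4,i=11
  #..#. -> #   bit 18 = 1  t=2,i=9
  #...# -> #   bit 17 = 1  t=1,i=7
  #.... -> .   bit 16 = 0  t=0,i=12
  .#### -> .   bit 15 = 0  t=0,i=8
  .###. -> #   bit 14 = 1  t=1,i=4
  .##.# -> .   bit 13 = 0  t=1,i=1
  .##.. -> #   bit 12 = 1  t=4,i=9
  .#.## -> .   bit 11 = 0  t=0,i=6
  .#.#. -> #   bit 10 = 1  t=0,i=4
  .#..# -> #   bit 9 = 1  t=3,i=0
  .#... -> #   bit 8 = 1  t=3,i=3
  ..### -> .   bit 7 = 0  t=1,i=9
  ..##. -> #   bit 6 = 1  t=3,i=6
  ..#.# -> #   bit 5 = 1  t=0,i=3
  ..#.. -> #   bit 4 = 1  t=3,i=2
  ...## -> .   bit 3 = 0  t=1,i=8
  ...#. -> .   bit 2 = 0  t=0,i=2
  ....# -> #   bit 1 = 1  t=0,i=1
  ..... -> #   bit 0 = 1  t=0,i=0
  bits 11011001011101100101011101110011 = 3648411507

3648411507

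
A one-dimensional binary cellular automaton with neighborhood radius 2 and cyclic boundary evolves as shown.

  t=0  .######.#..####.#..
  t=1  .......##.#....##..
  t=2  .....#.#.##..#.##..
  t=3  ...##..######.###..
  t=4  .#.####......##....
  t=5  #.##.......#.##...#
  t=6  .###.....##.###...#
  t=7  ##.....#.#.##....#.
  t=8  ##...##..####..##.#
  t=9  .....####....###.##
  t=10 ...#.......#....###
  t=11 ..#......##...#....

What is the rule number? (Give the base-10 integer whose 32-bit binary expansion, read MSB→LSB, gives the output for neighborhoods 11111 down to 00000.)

251402310

  [31] ##### => .  t=0,i=3
  [30] ####. => .  t=0,i=5
  [29] ###.# => .  t=0,i=6
  [28] ###.. => .  t=3,i=16
  [27] ##.## => #  t=3,i=13
  [26] ##.#. => #  t=0,i=7
  [25] ##..# => #  t=2,i=11
  [24] ##... => .  t=1,i=17
  [23] #.### => #  t=3,i=14
  [22] #.##. => #  t=2,i=9
  [21] #.#.# => #  t=2,i=7
  [20] #.#.. => #  t=0,i=8
  [19] #..## => #  t=0,i=10
  [18] #..#. => #  t=2,i=12
  [17] #...# => .  t=0,i=18
  [16] #.... => .  t=1,i=12
  [15] .#### => .  t=0,i=2
  [14] .###. => .  t=3,i=15
  [13] .##.# => .  t=1,i=8
  [12] .##.. => #  t=1,i=16
  [11] .#.## => #  t=2,i=8
  [10] .#.#. => .  t=2,i=6
  [9] .#..# => .  t=0,i=9
  [8] .#... => .  t=0,i=17
  [7] ..### => .  t=0,i=1
  [6] ..##. => #  t=1,i=7
  [5] ..#.# => .  t=2,i=5
  [4] ..#.. => .  t=10,i=3
  [3] ...## => .  t=0,i=0
  [2] ...#. => #  t=2,i=4
  [1] ....# => #  t=1,i=5
  [0] ..... => .  t=1,i=0
  bits 00001110111111000001100001000110 = 251402310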